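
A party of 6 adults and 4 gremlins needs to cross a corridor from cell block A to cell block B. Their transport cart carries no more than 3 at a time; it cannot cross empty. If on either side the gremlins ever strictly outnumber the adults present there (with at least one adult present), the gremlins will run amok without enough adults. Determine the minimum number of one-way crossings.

Counting alone: each trip to cell block B takes at most 3 across and each return brings at least 1 back, so after t trips out (and t−1 returns) at most 3t − (t−1) of the 10 are across; that first reaches 10 at t = 5, so at least 9 crossings are needed.
The plan below uses exactly 9 crossings, so it is optimal:
1. 2 gremlins → cell block B.  (cell block A: 6A 2G; cell block B: 0A 2G)
2. 1 gremlin ← cell block A.  (cell block A: 6A 3G; cell block B: 0A 1G)
3. 3 gremlins → cell block B.  (cell block A: 6A 0G; cell block B: 0A 4G)
4. 1 gremlin ← cell block A.  (cell block A: 6A 1G; cell block B: 0A 3G)
5. 3 adults → cell block B.  (cell block A: 3A 1G; cell block B: 3A 3G)
6. 1 gremlin ← cell block A.  (cell block A: 3A 2G; cell block B: 3A 2G)
7. 1 adult and 2 gremlins → cell block B.  (cell block A: 2A 0G; cell block B: 4A 4G)
8. 1 gremlin ← cell block A.  (cell block A: 2A 1G; cell block B: 4A 3G)
9. 2 adults and 1 gremlin → cell block B.  (cell block A: 0A 0G; cell block B: 6A 4G)

9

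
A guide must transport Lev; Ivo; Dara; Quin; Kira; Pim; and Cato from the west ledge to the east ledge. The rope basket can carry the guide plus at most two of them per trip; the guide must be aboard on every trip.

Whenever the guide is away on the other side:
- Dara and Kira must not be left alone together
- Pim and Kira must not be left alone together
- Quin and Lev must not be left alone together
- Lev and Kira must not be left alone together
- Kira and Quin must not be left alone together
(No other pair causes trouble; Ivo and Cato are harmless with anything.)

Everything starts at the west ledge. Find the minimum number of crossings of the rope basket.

11

Counting alone: the guide can take at most 2 across per trip to the east ledge, so moving all 7 needs at least 4 loaded trips out, with a return between consecutive ones — at least 7 crossings.
The safety rule pushes this higher. Following every safe sequence of crossings, the most of the 7 that can be at the east ledge as the rope basket arrives there on crossings 7, 9 is 5, 6 respectively — never all 7.
So no plan with fewer than 11 crossings exists, and this one achieves 11:
1. Guide goes to the east ledge with Kira and Lev.
2. Guide goes back to the west ledge with Lev.
3. Guide goes to the east ledge with Ivo and Lev.
4. Guide goes back to the west ledge with Lev.
5. Guide goes to the east ledge with Dara and Lev.
6. Guide goes back to the west ledge with Kira.
7. Guide goes to the east ledge with Pim and Quin.
8. Guide goes back to the west ledge with Lev.
9. Guide goes to the east ledge with Cato and Lev.
10. Guide goes back to the west ledge with Lev.
11. Guide goes to the east ledge with Kira and Lev.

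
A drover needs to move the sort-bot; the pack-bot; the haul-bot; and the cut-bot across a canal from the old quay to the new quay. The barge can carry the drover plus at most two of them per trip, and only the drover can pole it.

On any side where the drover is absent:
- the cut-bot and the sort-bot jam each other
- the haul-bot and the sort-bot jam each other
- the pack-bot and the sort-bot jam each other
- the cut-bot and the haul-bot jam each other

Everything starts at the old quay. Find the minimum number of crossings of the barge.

5

Counting alone: the drover can take at most 2 across per trip to the new quay, so moving all 4 needs at least 2 loaded trips out, with a return between consecutive ones — at least 3 crossings.
The safety rule pushes this higher. Following every safe sequence of crossings, the most of the 4 that can be at the new quay as the barge arrives there on crossing 3 is 3 — never all 4.
So no plan with fewer than 5 crossings exists, and this one achieves 5:
1. Drover goes to the new quay with the haul-bot and the sort-bot.  [the old quay: the cut-bot, the pack-bot | the new quay: the haul-bot, the sort-bot]
2. Drover goes back to the old quay with the sort-bot.  [the old quay: the cut-bot, the pack-bot, the sort-bot | the new quay: the haul-bot]
3. Drover goes to the new quay with the pack-bot and the sort-bot.  [the old quay: the cut-bot | the new quay: the haul-bot, the pack-bot, the sort-bot]
4. Drover goes back to the old quay with the sort-bot.  [the old quay: the cut-bot, the sort-bot | the new quay: the haul-bot, the pack-bot]
5. Drover goes to the new quay with the cut-bot and the sort-bot.  [the old quay: — | the new quay: the cut-bot, the haul-bot, the pack-bot, the sort-bot]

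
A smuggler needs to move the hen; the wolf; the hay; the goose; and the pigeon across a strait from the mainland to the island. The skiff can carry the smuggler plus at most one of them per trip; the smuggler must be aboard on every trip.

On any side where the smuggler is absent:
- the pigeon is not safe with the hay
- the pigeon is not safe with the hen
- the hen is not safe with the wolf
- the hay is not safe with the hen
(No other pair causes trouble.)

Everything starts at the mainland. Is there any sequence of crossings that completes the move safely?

Whatever the first load, the items left behind include a forbidden pair without the smuggler. No opening move is safe, so no plan exists.

No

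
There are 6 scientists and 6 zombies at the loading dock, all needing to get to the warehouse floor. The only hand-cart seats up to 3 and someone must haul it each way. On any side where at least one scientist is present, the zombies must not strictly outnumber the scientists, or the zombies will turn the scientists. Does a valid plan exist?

No

Following every safe sequence of crossings from the start, the most of the 12 that can be at the warehouse floor as the hand-cart arrives there on crossings 1, 3, 5 is 3, 5, 6 respectively; the best ever achieved is 6 of 12.
From crossing 7 on, no configuration arises that was not already reachable earlier: only 17 distinct safe configurations (who is on which side, and where the hand-cart is) can ever be reached, none of them has everyone across, and every continuation just revisits them. They are: 0 scientists + 0 zombies across (hand-cart back at the start); 0 scientists + 1 zombie across (hand-cart there); 0 scientists + 1 zombie across (hand-cart back at the start); 0 scientists + 2 zombies across (hand-cart there); 0 scientists + 2 zombies across (hand-cart back at the start); 0 scientists + 3 zombies across (hand-cart there); 0 scientists + 3 zombies across (hand-cart back at the start); 0 scientists + 4 zombies across (hand-cart there); 0 scientists + 4 zombies across (hand-cart back at the start); 0 scientists + 5 zombies across (hand-cart there); 0 scientists + 5 zombies across (hand-cart back at the start); 0 scientists + 6 zombies across (hand-cart there); 1 scientist + 1 zombie across (hand-cart there); 1 scientist + 1 zombie across (hand-cart back at the start); 2 scientists + 2 zombies across (hand-cart there); 2 scientists + 2 zombies across (hand-cart back at the start); 3 scientists + 3 zombies across (hand-cart there). So no valid plan exists.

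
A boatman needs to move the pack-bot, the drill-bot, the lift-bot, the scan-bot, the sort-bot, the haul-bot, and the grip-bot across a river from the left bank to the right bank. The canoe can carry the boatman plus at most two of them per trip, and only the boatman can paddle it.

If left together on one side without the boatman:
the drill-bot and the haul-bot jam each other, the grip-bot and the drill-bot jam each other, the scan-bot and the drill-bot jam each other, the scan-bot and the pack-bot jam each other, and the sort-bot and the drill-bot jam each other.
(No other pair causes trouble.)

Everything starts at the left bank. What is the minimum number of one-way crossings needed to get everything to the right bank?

9

Counting alone: the boatman can take at most 2 across per trip to the right bank, so moving all 7 needs at least 4 loaded trips out, with a return between consecutive ones — at least 7 crossings.
The safety rule pushes this higher. Following every safe sequence of crossings, the most of the 7 that can be at the right bank as the canoe arrives there on crossing 7 is 6 — never all 7.
So no plan with fewer than 9 crossings exists, and this one achieves 9:
1. Boatman goes to the right bank with the drill-bot and the pack-bot.
2. Boatman goes back to the left bank alone.
3. Boatman goes to the right bank with the lift-bot.
4. Boatman goes back to the left bank alone.
5. Boatman goes to the right bank with the scan-bot and the sort-bot.
6. Boatman goes back to the left bank with the drill-bot and the pack-bot.
7. Boatman goes to the right bank with the grip-bot and the haul-bot.
8. Boatman goes back to the left bank alone.
9. Boatman goes to the right bank with the drill-bot and the pack-bot.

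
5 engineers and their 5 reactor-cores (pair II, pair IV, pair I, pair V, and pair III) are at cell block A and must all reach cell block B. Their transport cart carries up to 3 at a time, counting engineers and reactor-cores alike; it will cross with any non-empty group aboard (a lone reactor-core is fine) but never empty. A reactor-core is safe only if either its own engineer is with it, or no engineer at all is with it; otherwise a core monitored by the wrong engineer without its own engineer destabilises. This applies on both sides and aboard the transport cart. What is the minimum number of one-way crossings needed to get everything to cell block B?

Counting alone: each trip to cell block B takes at most 3 across and each return brings at least 1 back, so after t trips out (and t−1 returns) at most 3t − (t−1) of the 10 are across; that first reaches 10 at t = 5, so at least 9 crossings are needed.
The safety rule pushes this higher. Following every safe sequence of crossings, the most of the 10 that can be at cell block B as the transport cart arrives there on crossing 9 is 9 — never all 10.
So no plan with fewer than 11 crossings exists, and this one achieves 11:
1. engineer II and reactor-core II cross → cell block B.
2. engineer II crosses ← cell block A.
3. reactor-core I, reactor-core IV, and reactor-core V cross → cell block B.
4. reactor-core II crosses ← cell block A.
5. engineer I, engineer IV, and engineer V cross → cell block B.
6. engineer IV and reactor-core IV cross ← cell block A.
7. engineer II, engineer III, and engineer IV cross → cell block B.
8. reactor-core I crosses ← cell block A.
9. reactor-core II and reactor-core IV cross → cell block B.
10. reactor-core II crosses ← cell block A.
11. reactor-core I, reactor-core II, and reactor-core III cross → cell block B.

11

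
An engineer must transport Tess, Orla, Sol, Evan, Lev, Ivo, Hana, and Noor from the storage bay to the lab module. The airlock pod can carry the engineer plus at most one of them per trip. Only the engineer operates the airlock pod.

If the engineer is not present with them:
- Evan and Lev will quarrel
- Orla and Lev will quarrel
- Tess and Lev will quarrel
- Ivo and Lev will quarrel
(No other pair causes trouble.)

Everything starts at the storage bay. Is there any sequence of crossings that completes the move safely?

Following every safe sequence of crossings from the start, the most of the 8 that can be at the lab module as the airlock pod arrives there on crossings 1, 3, 5, 7, 9 is 1, 2, 3, 4, 5 respectively; the best ever achieved is 5 of 8.
From crossing 11 on, no configuration arises that was not already reachable earlier: only 88 distinct safe configurations (who is on which side, and where the airlock pod is) can ever be reached, none of them has everyone across, and every continuation just revisits them. So no valid plan exists.

No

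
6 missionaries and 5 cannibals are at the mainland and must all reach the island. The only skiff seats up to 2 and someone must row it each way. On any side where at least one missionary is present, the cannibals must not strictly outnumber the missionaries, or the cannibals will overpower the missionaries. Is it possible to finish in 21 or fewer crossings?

Yes

Yes — this plan uses 19 crossings (≤ 21):
1. 2 cannibals → the island.  (the mainland: 6M 3C; the island: 0M 2C)
2. 1 cannibal ← the mainland.  (the mainland: 6M 4C; the island: 0M 1C)
3. 2 cannibals → the island.  (the mainland: 6M 2C; the island: 0M 3C)
4. 1 cannibal ← the mainland.  (the mainland: 6M 3C; the island: 0M 2C)
5. 2 missionaries → the island.  (the mainland: 4M 3C; the island: 2M 2C)
6. 1 cannibal ← the mainland.  (the mainland: 4M 4C; the island: 2M 1C)
7. 1 missionary and 1 cannibal → the island.  (the mainland: 3M 3C; the island: 3M 2C)
8. 1 missionary ← the mainland.  (the mainland: 4M 3C; the island: 2M 2C)
9. 1 missionary and 1 cannibal → the island.  (the mainland: 3M 2C; the island: 3M 3C)
10. 1 cannibal ← the mainland.  (the mainland: 3M 3C; the island: 3M 2C)
11. 1 missionary and 1 cannibal → the island.  (the mainland: 2M 2C; the island: 4M 3C)
12. 1 missionary ← the mainland.  (the mainland: 3M 2C; the island: 3M 3C)
13. 1 missionary and 1 cannibal → the island.  (the mainland: 2M 1C; the island: 4M 4C)
14. 1 cannibal ← the mainland.  (the mainland: 2M 2C; the island: 4M 3C)
15. 1 missionary and 1 cannibal → the island.  (the mainland: 1M 1C; the island: 5M 4C)
16. 1 missionary ← the mainland.  (the mainland: 2M 1C; the island: 4M 4C)
17. 1 missionary and 1 cannibal → the island.  (the mainland: 1M 0C; the island: 5M 5C)
18. 1 cannibal ← the mainland.  (the mainland: 1M 1C; the island: 5M 4C)
19. 1 missionary and 1 cannibal → the island.  (the mainland: 0M 0C; the island: 6M 5C)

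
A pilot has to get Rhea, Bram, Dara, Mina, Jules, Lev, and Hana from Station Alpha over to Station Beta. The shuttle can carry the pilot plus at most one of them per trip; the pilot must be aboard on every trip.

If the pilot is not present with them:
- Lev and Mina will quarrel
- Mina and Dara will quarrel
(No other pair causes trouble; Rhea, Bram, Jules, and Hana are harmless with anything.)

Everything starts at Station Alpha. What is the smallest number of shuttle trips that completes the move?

Counting alone: the pilot can take at most 1 across per trip to Station Beta, so moving all 7 needs at least 7 loaded trips out, with a return between consecutive ones — at least 13 crossings.
The safety rule pushes this higher. Following every safe sequence of crossings, the most of the 7 that can be at Station Beta as the shuttle arrives there on crossing 13 is 6 — never all 7.
So no plan with fewer than 15 crossings exists, and this one achieves 15:
1. Pilot goes to Station Beta with Mina.
2. Pilot goes back to Station Alpha alone.
3. Pilot goes to Station Beta with Rhea.
4. Pilot goes back to Station Alpha alone.
5. Pilot goes to Station Beta with Bram.
6. Pilot goes back to Station Alpha alone.
7. Pilot goes to Station Beta with Dara.
8. Pilot goes back to Station Alpha with Mina.
9. Pilot goes to Station Beta with Lev.
10. Pilot goes back to Station Alpha alone.
11. Pilot goes to Station Beta with Jules.
12. Pilot goes back to Station Alpha alone.
13. Pilot goes to Station Beta with Hana.
14. Pilot goes back to Station Alpha alone.
15. Pilot goes to Station Beta with Mina.

15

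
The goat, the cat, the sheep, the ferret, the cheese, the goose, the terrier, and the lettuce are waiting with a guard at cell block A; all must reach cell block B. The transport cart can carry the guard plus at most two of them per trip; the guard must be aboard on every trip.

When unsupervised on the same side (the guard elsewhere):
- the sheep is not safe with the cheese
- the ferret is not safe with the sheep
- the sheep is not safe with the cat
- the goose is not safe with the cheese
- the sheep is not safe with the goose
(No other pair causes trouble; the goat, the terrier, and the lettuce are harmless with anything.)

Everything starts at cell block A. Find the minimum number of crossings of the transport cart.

13

Counting alone: the guard can take at most 2 across per trip to cell block B, so moving all 8 needs at least 4 loaded trips out, with a return between consecutive ones — at least 7 crossings.
The safety rule pushes this higher. Following every safe sequence of crossings, the most of the 8 that can be at cell block B as the transport cart arrives there on crossings 7, 9, 11 is 5, 6, 7 respectively — never all 8.
So no plan with fewer than 13 crossings exists, and this one achieves 13:
1. Guard goes to cell block B with the cheese and the sheep.
2. Guard goes back to cell block A with the sheep.
3. Guard goes to cell block B with the goat and the sheep.
4. Guard goes back to cell block A with the sheep.
5. Guard goes to cell block B with the cat and the sheep.
6. Guard goes back to cell block A with the sheep.
7. Guard goes to cell block B with the ferret and the sheep.
8. Guard goes back to cell block A with the sheep.
9. Guard goes to cell block B with the sheep and the terrier.
10. Guard goes back to cell block A with the sheep.
11. Guard goes to cell block B with the lettuce and the sheep.
12. Guard goes back to cell block A with the sheep.
13. Guard goes to cell block B with the goose and the sheep.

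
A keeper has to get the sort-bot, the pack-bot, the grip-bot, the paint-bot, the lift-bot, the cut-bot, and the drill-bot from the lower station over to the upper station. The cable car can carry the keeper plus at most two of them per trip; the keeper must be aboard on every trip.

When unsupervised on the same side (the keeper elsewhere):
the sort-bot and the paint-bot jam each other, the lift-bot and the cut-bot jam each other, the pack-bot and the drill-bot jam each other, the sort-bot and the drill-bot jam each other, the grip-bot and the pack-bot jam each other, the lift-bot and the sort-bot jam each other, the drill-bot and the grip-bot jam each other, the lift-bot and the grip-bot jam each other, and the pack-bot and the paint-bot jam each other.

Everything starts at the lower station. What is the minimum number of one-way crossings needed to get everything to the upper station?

Whatever the first load, the items left behind include a forbidden pair without the keeper. No opening move is safe, so no plan exists.

impossible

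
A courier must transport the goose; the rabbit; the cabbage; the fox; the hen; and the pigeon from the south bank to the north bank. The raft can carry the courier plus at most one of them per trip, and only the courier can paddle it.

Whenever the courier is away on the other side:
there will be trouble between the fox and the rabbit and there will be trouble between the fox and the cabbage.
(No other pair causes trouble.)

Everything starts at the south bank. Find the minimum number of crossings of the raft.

13

Counting alone: the courier can take at most 1 across per trip to the north bank, so moving all 6 needs at least 6 loaded trips out, with a return between consecutive ones — at least 11 crossings.
The safety rule pushes this higher. Following every safe sequence of crossings, the most of the 6 that can be at the north bank as the raft arrives there on crossing 11 is 5 — never all 6.
So no plan with fewer than 13 crossings exists, and this one achieves 13:
1. Courier goes to the north bank with the fox.  [the south bank: the cabbage, the goose, the hen, the pigeon, the rabbit | the north bank: the fox]
2. Courier goes back to the south bank alone.  [the south bank: the cabbage, the goose, the hen, the pigeon, the rabbit | the north bank: the fox]
3. Courier goes to the north bank with the goose.  [the south bank: the cabbage, the hen, the pigeon, the rabbit | the north bank: the fox, the goose]
4. Courier goes back to the south bank alone.  [the south bank: the cabbage, the hen, the pigeon, the rabbit | the north bank: the fox, the goose]
5. Courier goes to the north bank with the rabbit.  [the south bank: the cabbage, the hen, the pigeon | the north bank: the fox, the goose, the rabbit]
6. Courier goes back to the south bank with the fox.  [the south bank: the cabbage, the fox, the hen, the pigeon | the north bank: the goose, the rabbit]
7. Courier goes to the north bank with the cabbage.  [the south bank: the fox, the hen, the pigeon | the north bank: the cabbage, the goose, the rabbit]
8. Courier goes back to the south bank alone.  [the south bank: the fox, the hen, the pigeon | the north bank: the cabbage, the goose, the rabbit]
9. Courier goes to the north bank with the hen.  [the south bank: the fox, the pigeon | the north bank: the cabbage, the goose, the hen, the rabbit]
10. Courier goes back to the south bank alone.  [the south bank: the fox, the pigeon | the north bank: the cabbage, the goose, the hen, the rabbit]
11. Courier goes to the north bank with the pigeon.  [the south bank: the fox | the north bank: the cabbage, the goose, the hen, the pigeon, the rabbit]
12. Courier goes back to the south bank alone.  [the south bank: the fox | the north bank: the cabbage, the goose, the hen, the pigeon, the rabbit]
13. Courier goes to the north bank with the fox.  [the south bank: — | the north bank: the cabbage, the fox, the goose, the hen, the pigeon, the rabbit]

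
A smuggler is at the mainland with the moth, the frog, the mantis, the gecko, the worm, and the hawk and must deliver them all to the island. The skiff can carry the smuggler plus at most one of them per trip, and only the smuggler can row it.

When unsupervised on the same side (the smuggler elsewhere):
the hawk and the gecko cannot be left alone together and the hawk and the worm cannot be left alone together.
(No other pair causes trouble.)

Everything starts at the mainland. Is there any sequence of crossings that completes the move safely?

Yes

1. Smuggler goes to the island with the hawk.  [the mainland: the frog, the gecko, the mantis, the moth, the worm | the island: the hawk]
2. Smuggler goes back to the mainland alone.  [the mainland: the frog, the gecko, the mantis, the moth, the worm | the island: the hawk]
3. Smuggler goes to the island with the moth.  [the mainland: the frog, the gecko, the mantis, the worm | the island: the hawk, the moth]
4. Smuggler goes back to the mainland alone.  [the mainland: the frog, the gecko, the mantis, the worm | the island: the hawk, the moth]
5. Smuggler goes to the island with the frog.  [the mainland: the gecko, the mantis, the worm | the island: the frog, the hawk, the moth]
6. Smuggler goes back to the mainland alone.  [the mainland: the gecko, the mantis, the worm | the island: the frog, the hawk, the moth]
7. Smuggler goes to the island with the mantis.  [the mainland: the gecko, the worm | the island: the frog, the hawk, the mantis, the moth]
8. Smuggler goes back to the mainland alone.  [the mainland: the gecko, the worm | the island: the frog, the hawk, the mantis, the moth]
9. Smuggler goes to the island with the gecko.  [the mainland: the worm | the island: the frog, the gecko, the hawk, the mantis, the moth]
10. Smuggler goes back to the mainland with the hawk.  [the mainland: the hawk, the worm | the island: the frog, the gecko, the mantis, the moth]
11. Smuggler goes to the island with the worm.  [the mainland: the hawk | the island: the frog, the gecko, the mantis, the moth, the worm]
12. Smuggler goes back to the mainland alone.  [the mainland: the hawk | the island: the frog, the gecko, the mantis, the moth, the worm]
13. Smuggler goes to the island with the hawk.  [the mainland: — | the island: the frog, the gecko, the hawk, the mantis, the moth, the worm]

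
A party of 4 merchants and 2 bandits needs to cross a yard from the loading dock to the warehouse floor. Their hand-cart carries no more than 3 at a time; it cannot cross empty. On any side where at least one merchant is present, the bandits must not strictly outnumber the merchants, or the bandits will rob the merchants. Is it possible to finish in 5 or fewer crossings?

Yes — this plan uses 5 crossings (≤ 5):
1. 2 bandits → the warehouse floor.  (the loading dock: 4M 0B; the warehouse floor: 0M 2B)
2. 1 bandit ← the loading dock.  (the loading dock: 4M 1B; the warehouse floor: 0M 1B)
3. 2 merchants and 1 bandit → the warehouse floor.  (the loading dock: 2M 0B; the warehouse floor: 2M 2B)
4. 1 bandit ← the loading dock.  (the loading dock: 2M 1B; the warehouse floor: 2M 1B)
5. 2 merchants and 1 bandit → the warehouse floor.  (the loading dock: 0M 0B; the warehouse floor: 4M 2B)

Yes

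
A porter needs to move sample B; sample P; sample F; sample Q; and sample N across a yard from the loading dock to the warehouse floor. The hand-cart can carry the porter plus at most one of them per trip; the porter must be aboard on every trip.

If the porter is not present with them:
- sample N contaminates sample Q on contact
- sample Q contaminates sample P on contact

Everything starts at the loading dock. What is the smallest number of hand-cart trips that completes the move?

Counting alone: the porter can take at most 1 across per trip to the warehouse floor, so moving all 5 needs at least 5 loaded trips out, with a return between consecutive ones — at least 9 crossings.
The safety rule pushes this higher. Following every safe sequence of crossings, the most of the 5 that can be at the warehouse floor as the hand-cart arrives there on crossing 9 is 4 — never all 5.
So no plan with fewer than 11 crossings exists, and this one achieves 11:
1. Porter goes to the warehouse floor with sample Q.  [the loading dock: sample B, sample F, sample N, sample P | the warehouse floor: sample Q]
2. Porter goes back to the loading dock alone.  [the loading dock: sample B, sample F, sample N, sample P | the warehouse floor: sample Q]
3. Porter goes to the warehouse floor with sample B.  [the loading dock: sample F, sample N, sample P | the warehouse floor: sample B, sample Q]
4. Porter goes back to the loading dock alone.  [the loading dock: sample F, sample N, sample P | the warehouse floor: sample B, sample Q]
5. Porter goes to the warehouse floor with sample P.  [the loading dock: sample F, sample N | the warehouse floor: sample B, sample P, sample Q]
6. Porter goes back to the loading dock with sample Q.  [the loading dock: sample F, sample N, sample Q | the warehouse floor: sample B, sample P]
7. Porter goes to the warehouse floor with sample N.  [the loading dock: sample F, sample Q | the warehouse floor: sample B, sample N, sample P]
8. Porter goes back to the loading dock alone.  [the loading dock: sample F, sample Q | the warehouse floor: sample B, sample N, sample P]
9. Porter goes to the warehouse floor with sample F.  [the loading dock: sample Q | the warehouse floor: sample B, sample F, sample N, sample P]
10. Porter goes back to the loading dock alone.  [the loading dock: sample Q | the warehouse floor: sample B, sample F, sample N, sample P]
11. Porter goes to the warehouse floor with sample Q.  [the loading dock: — | the warehouse floor: sample B, sample F, sample N, sample P, sample Q]

11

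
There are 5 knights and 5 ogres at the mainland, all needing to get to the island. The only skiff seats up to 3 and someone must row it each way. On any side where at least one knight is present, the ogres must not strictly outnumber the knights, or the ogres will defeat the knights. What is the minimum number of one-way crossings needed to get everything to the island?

11

Counting alone: each trip to the island takes at most 3 across and each return brings at least 1 back, so after t trips out (and t−1 returns) at most 3t − (t−1) of the 10 are across; that first reaches 10 at t = 5, so at least 9 crossings are needed.
The safety rule pushes this higher. Following every safe sequence of crossings, the most of the 10 that can be at the island as the skiff arrives there on crossing 9 is 9 — never all 10.
So no plan with fewer than 11 crossings exists, and this one achieves 11:
1. 2 ogres → the island.  (the mainland: 5K 3O; the island: 0K 2O)
2. 1 ogre ← the mainland.  (the mainland: 5K 4O; the island: 0K 1O)
3. 3 ogres → the island.  (the mainland: 5K 1O; the island: 0K 4O)
4. 1 ogre ← the mainland.  (the mainland: 5K 2O; the island: 0K 3O)
5. 3 knights → the island.  (the mainland: 2K 2O; the island: 3K 3O)
6. 1 knight and 1 ogre ← the mainland.  (the mainland: 3K 3O; the island: 2K 2O)
7. 3 knights → the island.  (the mainland: 0K 3O; the island: 5K 2O)
8. 1 ogre ← the mainland.  (the mainland: 0K 4O; the island: 5K 1O)
9. 2 ogres → the island.  (the mainland: 0K 2O; the island: 5K 3O)
10. 1 ogre ← the mainland.  (the mainland: 0K 3O; the island: 5K 2O)
11. 3 ogres → the island.  (the mainland: 0K 0O; the island: 5K 5O)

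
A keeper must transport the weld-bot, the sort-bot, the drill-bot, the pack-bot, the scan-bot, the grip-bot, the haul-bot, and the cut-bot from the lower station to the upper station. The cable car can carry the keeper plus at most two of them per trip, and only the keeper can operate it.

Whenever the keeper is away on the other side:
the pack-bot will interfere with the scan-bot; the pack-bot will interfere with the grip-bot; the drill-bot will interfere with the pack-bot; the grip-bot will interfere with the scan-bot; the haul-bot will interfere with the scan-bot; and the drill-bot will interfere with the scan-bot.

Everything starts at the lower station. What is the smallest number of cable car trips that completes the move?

Counting alone: the keeper can take at most 2 across per trip to the upper station, so moving all 8 needs at least 4 loaded trips out, with a return between consecutive ones — at least 7 crossings.
The safety rule pushes this higher. Following every safe sequence of crossings, the most of the 8 that can be at the upper station as the cable car arrives there on crossings 7, 9, 11 is 5, 6, 7 respectively — never all 8.
So no plan with fewer than 13 crossings exists, and this one achieves 13:
1. Keeper goes to the upper station with the pack-bot and the scan-bot.
2. Keeper goes back to the lower station with the pack-bot.
3. Keeper goes to the upper station with the pack-bot and the weld-bot.
4. Keeper goes back to the lower station with the pack-bot.
5. Keeper goes to the upper station with the pack-bot and the sort-bot.
6. Keeper goes back to the lower station with the pack-bot.
7. Keeper goes to the upper station with the drill-bot and the grip-bot.
8. Keeper goes back to the lower station with the scan-bot.
9. Keeper goes to the upper station with the haul-bot and the pack-bot.
10. Keeper goes back to the lower station with the pack-bot.
11. Keeper goes to the upper station with the cut-bot and the pack-bot.
12. Keeper goes back to the lower station with the pack-bot.
13. Keeper goes to the upper station with the pack-bot and the scan-bot.

13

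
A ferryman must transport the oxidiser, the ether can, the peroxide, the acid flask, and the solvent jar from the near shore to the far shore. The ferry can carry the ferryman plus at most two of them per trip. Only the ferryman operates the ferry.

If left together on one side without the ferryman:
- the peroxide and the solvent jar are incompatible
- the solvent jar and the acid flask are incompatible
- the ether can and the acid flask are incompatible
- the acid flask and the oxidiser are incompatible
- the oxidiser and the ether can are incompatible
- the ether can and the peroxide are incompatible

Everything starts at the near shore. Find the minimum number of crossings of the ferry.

impossible

Whatever the first load, the items left behind include a forbidden pair without the ferryman. No opening move is safe, so no plan exists.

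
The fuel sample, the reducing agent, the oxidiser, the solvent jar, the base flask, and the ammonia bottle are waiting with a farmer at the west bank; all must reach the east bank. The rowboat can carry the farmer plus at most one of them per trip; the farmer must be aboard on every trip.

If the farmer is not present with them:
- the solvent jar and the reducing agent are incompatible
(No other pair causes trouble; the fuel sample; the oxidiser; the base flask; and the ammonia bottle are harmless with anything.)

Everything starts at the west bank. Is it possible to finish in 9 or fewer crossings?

Counting alone: the farmer can take at most 1 across per trip to the east bank, so moving all 6 needs at least 6 loaded trips out, with a return between consecutive ones — at least 11 crossings.
Since 9 < 11, 9 crossings cannot be enough. (The shortest complete plan in fact takes 11:)
1. Farmer goes to the east bank with the reducing agent.
2. Farmer goes back to the west bank alone.
3. Farmer goes to the east bank with the fuel sample.
4. Farmer goes back to the west bank alone.
5. Farmer goes to the east bank with the oxidiser.
6. Farmer goes back to the west bank alone.
7. Farmer goes to the east bank with the base flask.
8. Farmer goes back to the west bank alone.
9. Farmer goes to the east bank with the ammonia bottle.
10. Farmer goes back to the west bank alone.
11. Farmer goes to the east bank with the solvent jar.

No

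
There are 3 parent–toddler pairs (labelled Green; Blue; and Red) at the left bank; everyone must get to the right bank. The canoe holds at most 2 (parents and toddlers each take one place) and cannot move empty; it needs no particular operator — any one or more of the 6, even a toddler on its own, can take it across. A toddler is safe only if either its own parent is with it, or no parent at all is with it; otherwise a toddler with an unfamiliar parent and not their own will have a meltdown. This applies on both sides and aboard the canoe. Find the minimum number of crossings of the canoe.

Counting alone: each trip to the right bank takes at most 2 across and each return brings at least 1 back, so after t trips out (and t−1 returns) at most 2t − (t−1) of the 6 are across; that first reaches 6 at t = 5, so at least 9 crossings are needed.
The safety rule pushes this higher. Following every safe sequence of crossings, the most of the 6 that can be at the right bank as the canoe arrives there on crossing 9 is 5 — never all 6.
So no plan with fewer than 11 crossings exists, and this one achieves 11:
1. parent Green and toddler Green cross → the right bank.
2. parent Green crosses ← the left bank.
3. toddler Blue and toddler Red cross → the right bank.
4. toddler Green crosses ← the left bank.
5. parent Blue and parent Red cross → the right bank.
6. parent Blue and toddler Blue cross ← the left bank.
7. parent Blue and parent Green cross → the right bank.
8. toddler Red crosses ← the left bank.
9. toddler Blue and toddler Green cross → the right bank.
10. parent Red crosses ← the left bank.
11. parent Red and toddler Red cross → the right bank.

11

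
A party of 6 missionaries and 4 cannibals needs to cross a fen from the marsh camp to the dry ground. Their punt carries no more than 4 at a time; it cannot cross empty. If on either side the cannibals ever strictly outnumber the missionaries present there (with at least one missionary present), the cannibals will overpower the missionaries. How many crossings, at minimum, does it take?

5

Counting alone: each trip to the dry ground takes at most 4 across and each return brings at least 1 back, so after t trips out (and t−1 returns) at most 4t − (t−1) of the 10 are across; that first reaches 10 at t = 3, so at least 5 crossings are needed.
The plan below uses exactly 5 crossings, so it is optimal:
1. 4 cannibals → the dry ground.  (the marsh camp: 6M 0C; the dry ground: 0M 4C)
2. 1 cannibal ← the marsh camp.  (the marsh camp: 6M 1C; the dry ground: 0M 3C)
3. 4 missionaries → the dry ground.  (the marsh camp: 2M 1C; the dry ground: 4M 3C)
4. 1 cannibal ← the marsh camp.  (the marsh camp: 2M 2C; the dry ground: 4M 2C)
5. 2 missionaries and 2 cannibals → the dry ground.  (the marsh camp: 0M 0C; the dry ground: 6M 4C)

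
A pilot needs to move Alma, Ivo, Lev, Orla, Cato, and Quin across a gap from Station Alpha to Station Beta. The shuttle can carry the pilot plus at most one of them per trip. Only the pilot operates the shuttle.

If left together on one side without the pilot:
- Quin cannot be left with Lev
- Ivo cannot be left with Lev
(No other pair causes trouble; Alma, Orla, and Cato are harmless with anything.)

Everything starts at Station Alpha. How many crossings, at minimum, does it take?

13

Counting alone: the pilot can take at most 1 across per trip to Station Beta, so moving all 6 needs at least 6 loaded trips out, with a return between consecutive ones — at least 11 crossings.
The safety rule pushes this higher. Following every safe sequence of crossings, the most of the 6 that can be at Station Beta as the shuttle arrives there on crossing 11 is 5 — never all 6.
So no plan with fewer than 13 crossings exists, and this one achieves 13:
1. Pilot goes to Station Beta with Lev.  [Station Alpha: Alma, Cato, Ivo, Orla, Quin | Station Beta: Lev]
2. Pilot goes back to Station Alpha alone.  [Station Alpha: Alma, Cato, Ivo, Orla, Quin | Station Beta: Lev]
3. Pilot goes to Station Beta with Alma.  [Station Alpha: Cato, Ivo, Orla, Quin | Station Beta: Alma, Lev]
4. Pilot goes back to Station Alpha alone.  [Station Alpha: Cato, Ivo, Orla, Quin | Station Beta: Alma, Lev]
5. Pilot goes to Station Beta with Ivo.  [Station Alpha: Cato, Orla, Quin | Station Beta: Alma, Ivo, Lev]
6. Pilot goes back to Station Alpha with Lev.  [Station Alpha: Cato, Lev, Orla, Quin | Station Beta: Alma, Ivo]
7. Pilot goes to Station Beta with Quin.  [Station Alpha: Cato, Lev, Orla | Station Beta: Alma, Ivo, Quin]
8. Pilot goes back to Station Alpha alone.  [Station Alpha: Cato, Lev, Orla | Station Beta: Alma, Ivo, Quin]
9. Pilot goes to Station Beta with Orla.  [Station Alpha: Cato, Lev | Station Beta: Alma, Ivo, Orla, Quin]
10. Pilot goes back to Station Alpha alone.  [Station Alpha: Cato, Lev | Station Beta: Alma, Ivo, Orla, Quin]
11. Pilot goes to Station Beta with Cato.  [Station Alpha: Lev | Station Beta: Alma, Cato, Ivo, Orla, Quin]
12. Pilot goes back to Station Alpha alone.  [Station Alpha: Lev | Station Beta: Alma, Cato, Ivo, Orla, Quin]
13. Pilot goes to Station Beta with Lev.  [Station Alpha: — | Station Beta: Alma, Cato, Ivo, Lev, Orla, Quin]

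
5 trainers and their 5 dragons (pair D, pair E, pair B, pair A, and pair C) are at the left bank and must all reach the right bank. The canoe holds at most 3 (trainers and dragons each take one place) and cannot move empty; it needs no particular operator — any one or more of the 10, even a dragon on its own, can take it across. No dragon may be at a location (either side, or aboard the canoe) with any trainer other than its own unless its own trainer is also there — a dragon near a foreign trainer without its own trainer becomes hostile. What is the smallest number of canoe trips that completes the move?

11

Counting alone: each trip to the right bank takes at most 3 across and each return brings at least 1 back, so after t trips out (and t−1 returns) at most 3t − (t−1) of the 10 are across; that first reaches 10 at t = 5, so at least 9 crossings are needed.
The safety rule pushes this higher. Following every safe sequence of crossings, the most of the 10 that can be at the right bank as the canoe arrives there on crossing 9 is 9 — never all 10.
So no plan with fewer than 11 crossings exists, and this one achieves 11:
1. dragon D and trainer D cross → the right bank.
2. trainer D crosses ← the left bank.
3. dragon A, dragon B, and dragon E cross → the right bank.
4. dragon D crosses ← the left bank.
5. trainer A, trainer B, and trainer E cross → the right bank.
6. dragon E and trainer E cross ← the left bank.
7. trainer C, trainer D, and trainer E cross → the right bank.
8. dragon B crosses ← the left bank.
9. dragon D and dragon E cross → the right bank.
10. dragon D crosses ← the left bank.
11. dragon B, dragon C, and dragon D cross → the right bank.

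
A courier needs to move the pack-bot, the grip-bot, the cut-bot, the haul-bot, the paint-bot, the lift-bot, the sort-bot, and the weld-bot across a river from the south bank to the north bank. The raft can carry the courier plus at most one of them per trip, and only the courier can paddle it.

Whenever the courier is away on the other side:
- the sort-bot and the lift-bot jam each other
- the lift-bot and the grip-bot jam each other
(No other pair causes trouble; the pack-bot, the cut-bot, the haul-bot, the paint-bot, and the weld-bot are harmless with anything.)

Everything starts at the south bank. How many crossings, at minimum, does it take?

17

Counting alone: the courier can take at most 1 across per trip to the north bank, so moving all 8 needs at least 8 loaded trips out, with a return between consecutive ones — at least 15 crossings.
The safety rule pushes this higher. Following every safe sequence of crossings, the most of the 8 that can be at the north bank as the raft arrives there on crossing 15 is 7 — never all 8.
So no plan with fewer than 17 crossings exists, and this one achieves 17:
1. Courier goes to the north bank with the lift-bot.
2. Courier goes back to the south bank alone.
3. Courier goes to the north bank with the pack-bot.
4. Courier goes back to the south bank alone.
5. Courier goes to the north bank with the grip-bot.
6. Courier goes back to the south bank with the lift-bot.
7. Courier goes to the north bank with the sort-bot.
8. Courier goes back to the south bank alone.
9. Courier goes to the north bank with the cut-bot.
10. Courier goes back to the south bank alone.
11. Courier goes to the north bank with the haul-bot.
12. Courier goes back to the south bank alone.
13. Courier goes to the north bank with the paint-bot.
14. Courier goes back to the south bank alone.
15. Courier goes to the north bank with the weld-bot.
16. Courier goes back to the south bank alone.
17. Courier goes to the north bank with the lift-bot.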